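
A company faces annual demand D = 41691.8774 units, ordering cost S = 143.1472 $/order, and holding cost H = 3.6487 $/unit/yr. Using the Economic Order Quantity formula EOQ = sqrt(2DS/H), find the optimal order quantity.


2*D*S = 2 * 41691.8774 * 143.1472 = 11936151.0251
2*D*S/H = 3271343.4991
EOQ = sqrt(3271343.4991) = 1808.6856

1808.6856 units


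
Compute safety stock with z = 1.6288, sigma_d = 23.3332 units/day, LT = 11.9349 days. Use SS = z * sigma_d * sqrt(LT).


sqrt(LT) = sqrt(11.9349) = 3.4547
SS = 1.6288 * 23.3332 * 3.4547 = 131.2960

131.2960 units


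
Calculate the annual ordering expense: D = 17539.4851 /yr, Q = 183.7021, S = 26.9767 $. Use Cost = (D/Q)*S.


Number of orders = D/Q = 95.4779
Cost = 95.4779 * 26.9767 = 2575.6778

2575.6778 $/yr


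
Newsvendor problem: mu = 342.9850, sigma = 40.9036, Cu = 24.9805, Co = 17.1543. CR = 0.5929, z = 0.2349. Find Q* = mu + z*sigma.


CR = Cu/(Cu+Co) = 24.9805/(24.9805+17.1543) = 0.5929
z = 0.2349
Q* = 342.9850 + 0.2349 * 40.9036 = 352.5933

352.5933 units


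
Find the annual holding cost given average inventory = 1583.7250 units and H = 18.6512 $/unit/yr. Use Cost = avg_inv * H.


Cost = 1583.7250 * 18.6512 = 29538.3717

29538.3717 $/yr


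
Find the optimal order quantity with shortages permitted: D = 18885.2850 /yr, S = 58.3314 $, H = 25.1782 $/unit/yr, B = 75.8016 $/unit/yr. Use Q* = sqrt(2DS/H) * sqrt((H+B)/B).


sqrt(2DS/H) = 295.8119
sqrt((H+B)/B) = 1.1542
Q* = 295.8119 * 1.1542 = 341.4237

341.4237 units


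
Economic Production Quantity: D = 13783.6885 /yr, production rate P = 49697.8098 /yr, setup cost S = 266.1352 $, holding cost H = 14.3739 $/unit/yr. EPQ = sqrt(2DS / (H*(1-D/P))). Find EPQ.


1 - D/P = 1 - 0.2774 = 0.7226
H*(1-D/P) = 10.3873
2DS = 7336649.3914
EPQ = sqrt(706309.6674) = 840.4223

840.4223 units


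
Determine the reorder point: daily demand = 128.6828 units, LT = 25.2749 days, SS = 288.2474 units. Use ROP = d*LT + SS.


d*LT = 128.6828 * 25.2749 = 3252.4449
ROP = 3252.4449 + 288.2474 = 3540.6923

3540.6923 units


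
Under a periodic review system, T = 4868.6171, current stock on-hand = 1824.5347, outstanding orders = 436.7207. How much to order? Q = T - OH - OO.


Inventory position = OH + OO = 1824.5347 + 436.7207 = 2261.2554
Q = 4868.6171 - 2261.2554 = 2607.3617

2607.3617 units


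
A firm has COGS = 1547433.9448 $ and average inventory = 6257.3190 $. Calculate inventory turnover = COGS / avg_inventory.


Turnover = 1547433.9448 / 6257.3190 = 247.2998

247.2998


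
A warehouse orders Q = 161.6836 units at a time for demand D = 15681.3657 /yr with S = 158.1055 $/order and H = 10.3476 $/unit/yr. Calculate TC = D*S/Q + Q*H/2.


Ordering cost = D*S/Q = 15334.3330
Holding cost = Q*H/2 = 836.5186
TC = 15334.3330 + 836.5186 = 16170.8516

16170.8516 $/yr


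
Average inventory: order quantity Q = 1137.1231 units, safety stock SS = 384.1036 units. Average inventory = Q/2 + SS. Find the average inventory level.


Q/2 = 568.5616
Avg = 568.5616 + 384.1036 = 952.6652

952.6652 units


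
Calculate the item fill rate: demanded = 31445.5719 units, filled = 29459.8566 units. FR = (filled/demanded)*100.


FR = 29459.8566 / 31445.5719 * 100 = 93.6852

93.6852%


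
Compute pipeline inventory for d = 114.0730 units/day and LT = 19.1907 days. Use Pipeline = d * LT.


Pipeline = 114.0730 * 19.1907 = 2189.1407

2189.1407 units


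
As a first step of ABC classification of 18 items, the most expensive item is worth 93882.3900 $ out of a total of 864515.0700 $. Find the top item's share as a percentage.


Top item = 93882.3900
Total = 864515.0700
Percentage = 93882.3900 / 864515.0700 * 100 = 10.8595

10.8595%


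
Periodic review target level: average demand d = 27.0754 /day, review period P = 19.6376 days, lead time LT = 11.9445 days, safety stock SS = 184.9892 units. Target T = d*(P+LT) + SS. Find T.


P + LT = 31.5821
d*(P+LT) = 27.0754 * 31.5821 = 855.0980
T = 855.0980 + 184.9892 = 1040.0872

1040.0872 units


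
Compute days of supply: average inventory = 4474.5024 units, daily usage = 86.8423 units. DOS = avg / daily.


DOS = 4474.5024 / 86.8423 = 51.5245

51.5245 days


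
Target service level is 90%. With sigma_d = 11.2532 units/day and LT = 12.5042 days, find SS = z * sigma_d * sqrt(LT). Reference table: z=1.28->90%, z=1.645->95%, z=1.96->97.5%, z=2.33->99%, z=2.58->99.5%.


From the table, SL = 90% corresponds to z = 1.28
sqrt(LT) = sqrt(12.5042) = 3.5361
SS = 1.28 * 11.2532 * 3.5361 = 50.9347

50.9347 units


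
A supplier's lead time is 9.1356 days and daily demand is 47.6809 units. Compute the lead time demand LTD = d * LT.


LTD = 47.6809 * 9.1356 = 435.5936

435.5936 units


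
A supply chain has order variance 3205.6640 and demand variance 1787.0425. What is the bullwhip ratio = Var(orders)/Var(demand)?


BW = 3205.6640 / 1787.0425 = 1.7938

1.7938


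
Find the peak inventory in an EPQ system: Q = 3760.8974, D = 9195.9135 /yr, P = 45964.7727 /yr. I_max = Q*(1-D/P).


D/P = 0.2001
1 - D/P = 0.7999
I_max = 3760.8974 * 0.7999 = 3008.4758

3008.4758 units


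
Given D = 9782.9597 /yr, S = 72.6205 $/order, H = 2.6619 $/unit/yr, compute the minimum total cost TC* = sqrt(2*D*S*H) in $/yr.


2*D*S*H = 3782258.7054
TC* = sqrt(3782258.7054) = 1944.8030

1944.8030 $/yr


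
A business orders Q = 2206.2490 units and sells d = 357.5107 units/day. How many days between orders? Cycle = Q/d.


Cycle = 2206.2490 / 357.5107 = 6.1711

6.1711 days


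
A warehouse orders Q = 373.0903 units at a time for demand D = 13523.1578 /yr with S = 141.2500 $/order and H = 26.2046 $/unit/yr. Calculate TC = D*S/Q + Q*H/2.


Ordering cost = D*S/Q = 5119.7955
Holding cost = Q*H/2 = 4888.3410
TC = 5119.7955 + 4888.3410 = 10008.1365

10008.1365 $/yr


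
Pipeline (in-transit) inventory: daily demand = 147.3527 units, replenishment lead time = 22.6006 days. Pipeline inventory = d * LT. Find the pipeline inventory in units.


Pipeline = 147.3527 * 22.6006 = 3330.2594

3330.2594 units


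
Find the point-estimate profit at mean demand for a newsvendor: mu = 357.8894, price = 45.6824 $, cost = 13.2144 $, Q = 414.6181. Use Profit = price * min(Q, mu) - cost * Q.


Sales at mu = min(414.6181, 357.8894) = 357.8894
Revenue = 45.6824 * 357.8894 = 16349.2467
Total cost = 13.2144 * 414.6181 = 5478.9294
Profit = 16349.2467 - 5478.9294 = 10870.3173

10870.3173 $


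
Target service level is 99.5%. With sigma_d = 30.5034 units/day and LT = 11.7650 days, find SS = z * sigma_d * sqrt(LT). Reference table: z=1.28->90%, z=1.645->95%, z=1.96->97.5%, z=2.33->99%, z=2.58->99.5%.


From the table, SL = 99.5% corresponds to z = 2.58
sqrt(LT) = sqrt(11.7650) = 3.4300
SS = 2.58 * 30.5034 * 3.4300 = 269.9379

269.9379 units


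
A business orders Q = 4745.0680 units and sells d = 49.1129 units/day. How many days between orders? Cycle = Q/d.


Cycle = 4745.0680 / 49.1129 = 96.6155

96.6155 days


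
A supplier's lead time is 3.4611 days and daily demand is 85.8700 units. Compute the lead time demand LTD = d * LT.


LTD = 85.8700 * 3.4611 = 297.2047

297.2047 units


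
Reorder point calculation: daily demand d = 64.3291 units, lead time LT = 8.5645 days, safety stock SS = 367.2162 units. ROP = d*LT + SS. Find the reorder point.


d*LT = 64.3291 * 8.5645 = 550.9466
ROP = 550.9466 + 367.2162 = 918.1628

918.1628 units


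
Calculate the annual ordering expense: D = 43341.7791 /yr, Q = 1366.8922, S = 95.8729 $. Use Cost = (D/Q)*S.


Number of orders = D/Q = 31.7083
Cost = 31.7083 * 95.8729 = 3039.9632

3039.9632 $/yr


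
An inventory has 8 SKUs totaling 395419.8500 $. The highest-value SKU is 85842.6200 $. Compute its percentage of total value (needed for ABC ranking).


Top item = 85842.6200
Total = 395419.8500
Percentage = 85842.6200 / 395419.8500 * 100 = 21.7092

21.7092%


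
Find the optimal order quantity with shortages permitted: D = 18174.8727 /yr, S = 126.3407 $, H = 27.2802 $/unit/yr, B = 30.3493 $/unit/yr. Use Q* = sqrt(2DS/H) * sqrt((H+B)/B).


sqrt(2DS/H) = 410.2972
sqrt((H+B)/B) = 1.3780
Q* = 410.2972 * 1.3780 = 565.3881

565.3881 units


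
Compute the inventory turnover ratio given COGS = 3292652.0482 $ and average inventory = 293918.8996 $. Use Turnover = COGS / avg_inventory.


Turnover = 3292652.0482 / 293918.8996 = 11.2026

11.2026


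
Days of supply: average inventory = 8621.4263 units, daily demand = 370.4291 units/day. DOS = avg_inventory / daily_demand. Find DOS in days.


DOS = 8621.4263 / 370.4291 = 23.2742

23.2742 days


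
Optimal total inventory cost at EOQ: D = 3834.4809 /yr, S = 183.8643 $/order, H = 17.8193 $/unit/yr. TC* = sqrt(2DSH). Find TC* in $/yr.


2*D*S*H = 25126073.5489
TC* = sqrt(25126073.5489) = 5012.5915

5012.5915 $/yr


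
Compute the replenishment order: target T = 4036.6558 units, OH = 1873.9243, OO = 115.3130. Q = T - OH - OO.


Inventory position = OH + OO = 1873.9243 + 115.3130 = 1989.2373
Q = 4036.6558 - 1989.2373 = 2047.4185

2047.4185 units


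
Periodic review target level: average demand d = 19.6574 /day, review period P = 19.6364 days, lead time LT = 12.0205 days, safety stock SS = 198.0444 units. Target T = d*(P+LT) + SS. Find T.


P + LT = 31.6569
d*(P+LT) = 19.6574 * 31.6569 = 622.2923
T = 622.2923 + 198.0444 = 820.3367

820.3367 units


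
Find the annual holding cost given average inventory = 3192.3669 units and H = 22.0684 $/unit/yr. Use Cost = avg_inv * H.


Cost = 3192.3669 * 22.0684 = 70450.4297

70450.4297 $/yr


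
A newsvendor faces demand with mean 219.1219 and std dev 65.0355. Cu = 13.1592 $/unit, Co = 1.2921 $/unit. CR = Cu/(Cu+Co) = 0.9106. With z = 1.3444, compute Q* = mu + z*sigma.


CR = Cu/(Cu+Co) = 13.1592/(13.1592+1.2921) = 0.9106
z = 1.3444
Q* = 219.1219 + 1.3444 * 65.0355 = 306.5556

306.5556 units


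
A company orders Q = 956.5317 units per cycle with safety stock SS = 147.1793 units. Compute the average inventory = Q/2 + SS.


Q/2 = 478.2659
Avg = 478.2659 + 147.1793 = 625.4452

625.4452 units


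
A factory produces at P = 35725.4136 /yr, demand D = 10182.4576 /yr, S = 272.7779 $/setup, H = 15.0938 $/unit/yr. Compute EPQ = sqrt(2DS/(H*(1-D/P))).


1 - D/P = 1 - 0.2850 = 0.7150
H*(1-D/P) = 10.7918
2DS = 5555098.8019
EPQ = sqrt(514753.4982) = 717.4632

717.4632 units


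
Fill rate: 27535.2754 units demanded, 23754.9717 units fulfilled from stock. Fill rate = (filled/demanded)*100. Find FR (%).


FR = 23754.9717 / 27535.2754 * 100 = 86.2711

86.2711%


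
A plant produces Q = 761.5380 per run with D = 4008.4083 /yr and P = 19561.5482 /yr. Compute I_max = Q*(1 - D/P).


D/P = 0.2049
1 - D/P = 0.7951
I_max = 761.5380 * 0.7951 = 605.4892

605.4892 units


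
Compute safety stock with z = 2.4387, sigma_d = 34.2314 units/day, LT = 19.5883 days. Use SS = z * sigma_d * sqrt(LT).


sqrt(LT) = sqrt(19.5883) = 4.4259
SS = 2.4387 * 34.2314 * 4.4259 = 369.4719

369.4719 units


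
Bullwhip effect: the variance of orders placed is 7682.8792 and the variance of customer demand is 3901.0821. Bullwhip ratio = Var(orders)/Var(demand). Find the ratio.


BW = 7682.8792 / 3901.0821 = 1.9694

1.9694


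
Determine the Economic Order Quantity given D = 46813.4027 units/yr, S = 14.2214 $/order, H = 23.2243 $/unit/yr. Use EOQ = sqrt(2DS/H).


2*D*S = 2 * 46813.4027 * 14.2214 = 1331504.2503
2*D*S/H = 57332.3739
EOQ = sqrt(57332.3739) = 239.4418

239.4418 units


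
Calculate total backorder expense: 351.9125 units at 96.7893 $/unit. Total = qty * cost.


Total = 351.9125 * 96.7893 = 34061.3645

34061.3645 $


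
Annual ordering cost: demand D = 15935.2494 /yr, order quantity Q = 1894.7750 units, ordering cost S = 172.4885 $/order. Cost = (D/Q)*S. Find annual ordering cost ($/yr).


Number of orders = D/Q = 8.4101
Cost = 8.4101 * 172.4885 = 1450.6457

1450.6457 $/yr


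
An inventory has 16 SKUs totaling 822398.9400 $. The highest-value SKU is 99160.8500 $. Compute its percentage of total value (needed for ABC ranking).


Top item = 99160.8500
Total = 822398.9400
Percentage = 99160.8500 / 822398.9400 * 100 = 12.0575

12.0575%


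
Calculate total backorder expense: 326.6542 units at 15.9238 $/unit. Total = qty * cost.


Total = 326.6542 * 15.9238 = 5201.5761

5201.5761 $


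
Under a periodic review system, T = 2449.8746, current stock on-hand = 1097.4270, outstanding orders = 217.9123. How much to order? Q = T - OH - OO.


Inventory position = OH + OO = 1097.4270 + 217.9123 = 1315.3393
Q = 2449.8746 - 1315.3393 = 1134.5353

1134.5353 units


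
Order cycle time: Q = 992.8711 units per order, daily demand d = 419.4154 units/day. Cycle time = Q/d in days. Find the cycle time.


Cycle = 992.8711 / 419.4154 = 2.3673

2.3673 days


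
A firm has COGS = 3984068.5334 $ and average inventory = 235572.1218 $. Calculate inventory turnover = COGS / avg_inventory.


Turnover = 3984068.5334 / 235572.1218 = 16.9123

16.9123


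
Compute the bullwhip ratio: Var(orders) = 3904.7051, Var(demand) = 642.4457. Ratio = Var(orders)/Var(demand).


BW = 3904.7051 / 642.4457 = 6.0779

6.0779


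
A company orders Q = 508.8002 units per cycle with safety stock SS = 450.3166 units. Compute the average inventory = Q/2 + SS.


Q/2 = 254.4001
Avg = 254.4001 + 450.3166 = 704.7167

704.7167 units


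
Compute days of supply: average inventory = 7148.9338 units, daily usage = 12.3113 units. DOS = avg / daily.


DOS = 7148.9338 / 12.3113 = 580.6807

580.6807 days


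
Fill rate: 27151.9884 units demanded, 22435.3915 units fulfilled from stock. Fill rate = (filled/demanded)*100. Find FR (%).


FR = 22435.3915 / 27151.9884 * 100 = 82.6289

82.6289%


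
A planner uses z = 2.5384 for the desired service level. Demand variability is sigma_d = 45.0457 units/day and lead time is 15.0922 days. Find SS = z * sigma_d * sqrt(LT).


sqrt(LT) = sqrt(15.0922) = 3.8849
SS = 2.5384 * 45.0457 * 3.8849 = 444.2114

444.2114 units


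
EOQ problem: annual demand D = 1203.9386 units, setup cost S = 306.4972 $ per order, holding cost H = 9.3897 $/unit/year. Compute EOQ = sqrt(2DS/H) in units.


2*D*S = 2 * 1203.9386 * 306.4972 = 738007.6197
2*D*S/H = 78597.5718
EOQ = sqrt(78597.5718) = 280.3526

280.3526 units


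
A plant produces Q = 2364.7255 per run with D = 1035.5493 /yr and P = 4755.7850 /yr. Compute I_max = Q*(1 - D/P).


D/P = 0.2177
1 - D/P = 0.7823
I_max = 2364.7255 * 0.7823 = 1849.8179

1849.8179 units


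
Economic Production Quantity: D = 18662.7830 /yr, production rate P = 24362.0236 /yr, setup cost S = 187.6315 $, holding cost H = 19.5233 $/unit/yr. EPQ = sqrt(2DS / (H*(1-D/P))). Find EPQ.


1 - D/P = 1 - 0.7661 = 0.2339
H*(1-D/P) = 4.5673
2DS = 7003451.9369
EPQ = sqrt(1533399.4131) = 1238.3051

1238.3051 units


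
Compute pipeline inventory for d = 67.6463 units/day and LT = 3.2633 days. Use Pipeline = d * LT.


Pipeline = 67.6463 * 3.2633 = 220.7502

220.7502 units


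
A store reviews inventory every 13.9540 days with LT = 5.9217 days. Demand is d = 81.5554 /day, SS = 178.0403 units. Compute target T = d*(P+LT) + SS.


P + LT = 19.8757
d*(P+LT) = 81.5554 * 19.8757 = 1620.9707
T = 1620.9707 + 178.0403 = 1799.0110

1799.0110 units


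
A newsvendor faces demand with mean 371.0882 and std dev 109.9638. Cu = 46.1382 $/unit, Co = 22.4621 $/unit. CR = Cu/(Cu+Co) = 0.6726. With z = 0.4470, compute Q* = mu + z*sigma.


CR = Cu/(Cu+Co) = 46.1382/(46.1382+22.4621) = 0.6726
z = 0.4470
Q* = 371.0882 + 0.4470 * 109.9638 = 420.2420

420.2420 units


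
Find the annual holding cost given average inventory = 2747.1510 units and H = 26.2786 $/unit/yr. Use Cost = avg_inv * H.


Cost = 2747.1510 * 26.2786 = 72191.2823

72191.2823 $/yr


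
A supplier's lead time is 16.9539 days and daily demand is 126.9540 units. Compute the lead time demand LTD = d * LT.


LTD = 126.9540 * 16.9539 = 2152.3654

2152.3654 units


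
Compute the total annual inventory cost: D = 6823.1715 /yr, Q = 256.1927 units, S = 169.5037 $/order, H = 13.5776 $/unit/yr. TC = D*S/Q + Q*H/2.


Ordering cost = D*S/Q = 4514.3863
Holding cost = Q*H/2 = 1739.2410
TC = 4514.3863 + 1739.2410 = 6253.6273

6253.6273 $/yr


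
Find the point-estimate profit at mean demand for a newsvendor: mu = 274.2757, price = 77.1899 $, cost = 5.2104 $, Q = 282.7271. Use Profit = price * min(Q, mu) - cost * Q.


Sales at mu = min(282.7271, 274.2757) = 274.2757
Revenue = 77.1899 * 274.2757 = 21171.3139
Total cost = 5.2104 * 282.7271 = 1473.1213
Profit = 21171.3139 - 1473.1213 = 19698.1926

19698.1926 $


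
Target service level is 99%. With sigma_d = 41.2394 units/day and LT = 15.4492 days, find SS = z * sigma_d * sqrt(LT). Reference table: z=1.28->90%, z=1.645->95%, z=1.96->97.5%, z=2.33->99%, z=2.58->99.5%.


From the table, SL = 99% corresponds to z = 2.33
sqrt(LT) = sqrt(15.4492) = 3.9305
SS = 2.33 * 41.2394 * 3.9305 = 377.6776

377.6776 units


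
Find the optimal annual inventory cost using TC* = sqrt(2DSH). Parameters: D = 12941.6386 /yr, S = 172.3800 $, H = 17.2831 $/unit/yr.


2*D*S*H = 77113032.5681
TC* = sqrt(77113032.5681) = 8781.4027

8781.4027 $/yr


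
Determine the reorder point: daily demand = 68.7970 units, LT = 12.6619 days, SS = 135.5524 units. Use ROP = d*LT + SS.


d*LT = 68.7970 * 12.6619 = 871.1007
ROP = 871.1007 + 135.5524 = 1006.6531

1006.6531 units


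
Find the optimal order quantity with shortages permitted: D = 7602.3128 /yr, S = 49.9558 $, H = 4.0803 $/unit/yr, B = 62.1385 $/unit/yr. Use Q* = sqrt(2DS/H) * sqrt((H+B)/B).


sqrt(2DS/H) = 431.4543
sqrt((H+B)/B) = 1.0323
Q* = 431.4543 * 1.0323 = 445.3947

445.3947 units


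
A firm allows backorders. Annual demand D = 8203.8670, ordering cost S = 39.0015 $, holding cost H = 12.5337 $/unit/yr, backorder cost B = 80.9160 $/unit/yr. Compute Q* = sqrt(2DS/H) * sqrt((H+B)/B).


sqrt(2DS/H) = 225.9567
sqrt((H+B)/B) = 1.0747
Q* = 225.9567 * 1.0747 = 242.8270

242.8270 units


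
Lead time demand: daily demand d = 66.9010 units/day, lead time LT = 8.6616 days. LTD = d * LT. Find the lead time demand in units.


LTD = 66.9010 * 8.6616 = 579.4697

579.4697 units


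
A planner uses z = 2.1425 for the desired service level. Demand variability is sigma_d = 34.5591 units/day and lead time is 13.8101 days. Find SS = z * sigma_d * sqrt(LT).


sqrt(LT) = sqrt(13.8101) = 3.7162
SS = 2.1425 * 34.5591 * 3.7162 = 275.1577

275.1577 units


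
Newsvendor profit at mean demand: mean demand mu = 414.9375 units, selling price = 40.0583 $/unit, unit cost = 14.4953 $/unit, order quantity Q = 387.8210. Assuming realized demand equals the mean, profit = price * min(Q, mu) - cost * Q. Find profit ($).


Sales at mu = min(387.8210, 414.9375) = 387.8210
Revenue = 40.0583 * 387.8210 = 15535.4500
Total cost = 14.4953 * 387.8210 = 5621.5817
Profit = 15535.4500 - 5621.5817 = 9913.8682

9913.8682 $


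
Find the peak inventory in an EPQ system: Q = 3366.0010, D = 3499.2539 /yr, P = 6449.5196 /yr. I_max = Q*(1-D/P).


D/P = 0.5426
1 - D/P = 0.4574
I_max = 3366.0010 * 0.4574 = 1539.7422

1539.7422 units


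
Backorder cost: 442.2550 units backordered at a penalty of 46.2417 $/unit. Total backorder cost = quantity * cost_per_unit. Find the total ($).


Total = 442.2550 * 46.2417 = 20450.6230

20450.6230 $


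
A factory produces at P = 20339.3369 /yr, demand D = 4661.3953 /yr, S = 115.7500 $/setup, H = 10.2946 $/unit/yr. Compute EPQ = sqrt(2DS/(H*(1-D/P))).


1 - D/P = 1 - 0.2292 = 0.7708
H*(1-D/P) = 7.9353
2DS = 1079113.0119
EPQ = sqrt(135989.4447) = 368.7675

368.7675 units


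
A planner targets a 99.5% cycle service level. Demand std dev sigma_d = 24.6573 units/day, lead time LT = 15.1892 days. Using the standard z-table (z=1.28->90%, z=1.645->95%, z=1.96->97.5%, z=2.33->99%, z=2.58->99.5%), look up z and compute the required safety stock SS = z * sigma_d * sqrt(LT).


From the table, SL = 99.5% corresponds to z = 2.58
sqrt(LT) = sqrt(15.1892) = 3.8973
SS = 2.58 * 24.6573 * 3.8973 = 247.9321

247.9321 units


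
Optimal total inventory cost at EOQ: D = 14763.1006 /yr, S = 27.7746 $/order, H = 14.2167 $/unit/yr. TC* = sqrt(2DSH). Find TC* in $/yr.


2*D*S*H = 11658808.9852
TC* = sqrt(11658808.9852) = 3414.4998

3414.4998 $/yr


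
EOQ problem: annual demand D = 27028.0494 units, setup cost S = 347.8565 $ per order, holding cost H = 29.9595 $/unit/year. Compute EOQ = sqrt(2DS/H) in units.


2*D*S = 2 * 27028.0494 * 347.8565 = 18803765.3322
2*D*S/H = 627639.4911
EOQ = sqrt(627639.4911) = 792.2370

792.2370 units


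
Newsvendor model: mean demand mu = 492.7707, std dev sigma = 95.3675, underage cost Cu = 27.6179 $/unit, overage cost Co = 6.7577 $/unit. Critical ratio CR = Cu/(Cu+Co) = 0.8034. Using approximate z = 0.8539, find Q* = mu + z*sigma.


CR = Cu/(Cu+Co) = 27.6179/(27.6179+6.7577) = 0.8034
z = 0.8539
Q* = 492.7707 + 0.8539 * 95.3675 = 574.2050

574.2050 units


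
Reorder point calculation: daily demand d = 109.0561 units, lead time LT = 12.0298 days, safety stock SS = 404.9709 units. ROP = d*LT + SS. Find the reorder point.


d*LT = 109.0561 * 12.0298 = 1311.9231
ROP = 1311.9231 + 404.9709 = 1716.8940

1716.8940 units


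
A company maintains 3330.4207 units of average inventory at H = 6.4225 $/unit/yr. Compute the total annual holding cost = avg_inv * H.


Cost = 3330.4207 * 6.4225 = 21389.6269

21389.6269 $/yr


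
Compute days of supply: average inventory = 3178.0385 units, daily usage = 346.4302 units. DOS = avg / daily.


DOS = 3178.0385 / 346.4302 = 9.1737

9.1737 days


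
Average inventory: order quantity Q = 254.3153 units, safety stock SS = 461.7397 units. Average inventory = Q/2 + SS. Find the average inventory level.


Q/2 = 127.1577
Avg = 127.1577 + 461.7397 = 588.8974

588.8974 units


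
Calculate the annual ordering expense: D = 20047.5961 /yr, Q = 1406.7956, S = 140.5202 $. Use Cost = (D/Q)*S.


Number of orders = D/Q = 14.2505
Cost = 14.2505 * 140.5202 = 2002.4886

2002.4886 $/yr


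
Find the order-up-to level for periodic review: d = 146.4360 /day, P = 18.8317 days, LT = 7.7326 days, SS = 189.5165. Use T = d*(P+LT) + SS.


P + LT = 26.5643
d*(P+LT) = 146.4360 * 26.5643 = 3889.9698
T = 3889.9698 + 189.5165 = 4079.4863

4079.4863 units


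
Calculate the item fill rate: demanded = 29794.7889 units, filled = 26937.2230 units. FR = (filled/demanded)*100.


FR = 26937.2230 / 29794.7889 * 100 = 90.4092

90.4092%


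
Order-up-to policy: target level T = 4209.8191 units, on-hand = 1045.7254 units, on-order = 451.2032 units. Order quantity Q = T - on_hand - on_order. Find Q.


Inventory position = OH + OO = 1045.7254 + 451.2032 = 1496.9286
Q = 4209.8191 - 1496.9286 = 2712.8905

2712.8905 units


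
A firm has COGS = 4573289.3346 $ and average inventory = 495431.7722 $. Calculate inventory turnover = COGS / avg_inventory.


Turnover = 4573289.3346 / 495431.7722 = 9.2309

9.2309


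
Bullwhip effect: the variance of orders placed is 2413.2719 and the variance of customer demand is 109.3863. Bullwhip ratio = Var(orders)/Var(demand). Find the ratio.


BW = 2413.2719 / 109.3863 = 22.0619

22.0619


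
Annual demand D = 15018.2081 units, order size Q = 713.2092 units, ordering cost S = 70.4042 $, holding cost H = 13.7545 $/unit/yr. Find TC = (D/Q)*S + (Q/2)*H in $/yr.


Ordering cost = D*S/Q = 1482.5172
Holding cost = Q*H/2 = 4904.9180
TC = 1482.5172 + 4904.9180 = 6387.4352

6387.4352 $/yr


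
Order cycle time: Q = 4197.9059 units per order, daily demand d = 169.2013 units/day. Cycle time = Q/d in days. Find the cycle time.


Cycle = 4197.9059 / 169.2013 = 24.8101

24.8101 days


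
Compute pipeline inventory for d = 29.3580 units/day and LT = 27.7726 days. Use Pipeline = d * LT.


Pipeline = 29.3580 * 27.7726 = 815.3480

815.3480 units


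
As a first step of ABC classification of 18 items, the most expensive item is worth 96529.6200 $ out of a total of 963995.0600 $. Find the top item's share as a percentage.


Top item = 96529.6200
Total = 963995.0600
Percentage = 96529.6200 / 963995.0600 * 100 = 10.0135

10.0135%


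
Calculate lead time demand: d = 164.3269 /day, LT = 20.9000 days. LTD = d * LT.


LTD = 164.3269 * 20.9000 = 3434.4322

3434.4322 units


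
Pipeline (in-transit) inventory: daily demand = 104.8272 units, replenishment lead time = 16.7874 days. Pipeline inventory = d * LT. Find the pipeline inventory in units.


Pipeline = 104.8272 * 16.7874 = 1759.7761

1759.7761 units


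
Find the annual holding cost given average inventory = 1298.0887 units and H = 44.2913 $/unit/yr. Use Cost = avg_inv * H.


Cost = 1298.0887 * 44.2913 = 57494.0360

57494.0360 $/yr


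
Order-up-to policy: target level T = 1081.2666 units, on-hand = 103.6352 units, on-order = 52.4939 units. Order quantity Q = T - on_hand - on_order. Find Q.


Inventory position = OH + OO = 103.6352 + 52.4939 = 156.1291
Q = 1081.2666 - 156.1291 = 925.1375

925.1375 units


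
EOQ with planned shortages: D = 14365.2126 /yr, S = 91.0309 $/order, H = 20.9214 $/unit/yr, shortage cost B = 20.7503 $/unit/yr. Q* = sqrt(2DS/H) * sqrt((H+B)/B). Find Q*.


sqrt(2DS/H) = 353.5657
sqrt((H+B)/B) = 1.4171
Q* = 353.5657 * 1.4171 = 501.0470

501.0470 units


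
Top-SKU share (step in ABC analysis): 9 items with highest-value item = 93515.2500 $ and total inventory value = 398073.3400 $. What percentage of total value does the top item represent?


Top item = 93515.2500
Total = 398073.3400
Percentage = 93515.2500 / 398073.3400 * 100 = 23.4920

23.4920%


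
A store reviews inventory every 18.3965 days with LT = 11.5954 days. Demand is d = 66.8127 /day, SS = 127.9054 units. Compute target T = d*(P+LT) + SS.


P + LT = 29.9919
d*(P+LT) = 66.8127 * 29.9919 = 2003.8398
T = 2003.8398 + 127.9054 = 2131.7452

2131.7452 units


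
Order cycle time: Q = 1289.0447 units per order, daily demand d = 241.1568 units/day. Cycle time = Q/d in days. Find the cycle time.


Cycle = 1289.0447 / 241.1568 = 5.3453

5.3453 days


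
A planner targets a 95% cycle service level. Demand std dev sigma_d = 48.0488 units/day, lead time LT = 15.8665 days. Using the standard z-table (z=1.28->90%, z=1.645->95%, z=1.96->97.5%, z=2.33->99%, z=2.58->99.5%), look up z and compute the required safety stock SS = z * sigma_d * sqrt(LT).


From the table, SL = 95% corresponds to z = 1.645
sqrt(LT) = sqrt(15.8665) = 3.9833
SS = 1.645 * 48.0488 * 3.9833 = 314.8394

314.8394 units


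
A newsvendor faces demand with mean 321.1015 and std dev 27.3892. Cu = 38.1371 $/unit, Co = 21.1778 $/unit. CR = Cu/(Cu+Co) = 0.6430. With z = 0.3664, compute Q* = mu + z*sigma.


CR = Cu/(Cu+Co) = 38.1371/(38.1371+21.1778) = 0.6430
z = 0.3664
Q* = 321.1015 + 0.3664 * 27.3892 = 331.1369

331.1369 units


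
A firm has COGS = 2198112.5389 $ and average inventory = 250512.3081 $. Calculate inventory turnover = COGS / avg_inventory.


Turnover = 2198112.5389 / 250512.3081 = 8.7745

8.7745


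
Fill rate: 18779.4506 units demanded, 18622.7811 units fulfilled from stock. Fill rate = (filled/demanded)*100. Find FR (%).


FR = 18622.7811 / 18779.4506 * 100 = 99.1657

99.1657%


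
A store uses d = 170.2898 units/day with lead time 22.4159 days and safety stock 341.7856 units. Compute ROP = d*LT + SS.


d*LT = 170.2898 * 22.4159 = 3817.1991
ROP = 3817.1991 + 341.7856 = 4158.9847

4158.9847 units


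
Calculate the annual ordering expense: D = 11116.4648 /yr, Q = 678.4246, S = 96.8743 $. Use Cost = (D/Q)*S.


Number of orders = D/Q = 16.3857
Cost = 16.3857 * 96.8743 = 1587.3536

1587.3536 $/yr


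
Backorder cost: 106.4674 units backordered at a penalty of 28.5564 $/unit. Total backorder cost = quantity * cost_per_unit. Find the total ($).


Total = 106.4674 * 28.5564 = 3040.3257

3040.3257 $


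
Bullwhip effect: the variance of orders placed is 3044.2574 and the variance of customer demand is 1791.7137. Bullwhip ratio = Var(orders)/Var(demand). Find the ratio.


BW = 3044.2574 / 1791.7137 = 1.6991

1.6991


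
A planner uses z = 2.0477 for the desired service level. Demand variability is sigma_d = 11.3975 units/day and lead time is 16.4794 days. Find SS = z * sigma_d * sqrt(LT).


sqrt(LT) = sqrt(16.4794) = 4.0595
SS = 2.0477 * 11.3975 * 4.0595 = 94.7429

94.7429 units


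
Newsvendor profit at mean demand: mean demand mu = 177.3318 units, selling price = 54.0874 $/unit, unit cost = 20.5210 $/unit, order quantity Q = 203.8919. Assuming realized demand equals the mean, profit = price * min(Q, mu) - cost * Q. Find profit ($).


Sales at mu = min(203.8919, 177.3318) = 177.3318
Revenue = 54.0874 * 177.3318 = 9591.4160
Total cost = 20.5210 * 203.8919 = 4184.0657
Profit = 9591.4160 - 4184.0657 = 5407.3503

5407.3503 $


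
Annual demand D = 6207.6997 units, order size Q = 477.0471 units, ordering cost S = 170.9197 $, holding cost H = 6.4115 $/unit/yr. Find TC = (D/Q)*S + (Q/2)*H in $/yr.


Ordering cost = D*S/Q = 2224.1371
Holding cost = Q*H/2 = 1529.2937
TC = 2224.1371 + 1529.2937 = 3753.4309

3753.4309 $/yr


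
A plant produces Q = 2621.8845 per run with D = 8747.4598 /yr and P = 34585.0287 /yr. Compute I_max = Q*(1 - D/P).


D/P = 0.2529
1 - D/P = 0.7471
I_max = 2621.8845 * 0.7471 = 1958.7412

1958.7412 units


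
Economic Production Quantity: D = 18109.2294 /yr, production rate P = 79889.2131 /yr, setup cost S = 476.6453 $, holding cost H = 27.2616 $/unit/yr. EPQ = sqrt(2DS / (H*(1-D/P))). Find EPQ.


1 - D/P = 1 - 0.2267 = 0.7733
H*(1-D/P) = 21.0820
2DS = 17263358.1603
EPQ = sqrt(818868.7424) = 904.9137

904.9137 units


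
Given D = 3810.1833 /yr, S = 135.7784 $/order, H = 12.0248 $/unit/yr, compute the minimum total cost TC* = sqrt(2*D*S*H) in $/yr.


2*D*S*H = 12441834.3057
TC* = sqrt(12441834.3057) = 3527.2984

3527.2984 $/yr


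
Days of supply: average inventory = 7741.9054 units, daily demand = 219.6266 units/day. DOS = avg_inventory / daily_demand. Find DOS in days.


DOS = 7741.9054 / 219.6266 = 35.2503

35.2503 days


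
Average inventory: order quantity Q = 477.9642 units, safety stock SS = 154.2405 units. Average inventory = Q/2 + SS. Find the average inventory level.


Q/2 = 238.9821
Avg = 238.9821 + 154.2405 = 393.2226

393.2226 units


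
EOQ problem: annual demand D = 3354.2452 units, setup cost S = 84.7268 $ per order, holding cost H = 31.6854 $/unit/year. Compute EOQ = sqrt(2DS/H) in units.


2*D*S = 2 * 3354.2452 * 84.7268 = 568388.9244
2*D*S/H = 17938.5119
EOQ = sqrt(17938.5119) = 133.9347

133.9347 units


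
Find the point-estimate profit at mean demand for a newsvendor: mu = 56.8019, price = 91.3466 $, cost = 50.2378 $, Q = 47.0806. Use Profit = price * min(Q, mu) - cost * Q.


Sales at mu = min(47.0806, 56.8019) = 47.0806
Revenue = 91.3466 * 47.0806 = 4300.6527
Total cost = 50.2378 * 47.0806 = 2365.2258
Profit = 4300.6527 - 2365.2258 = 1935.4270

1935.4270 $


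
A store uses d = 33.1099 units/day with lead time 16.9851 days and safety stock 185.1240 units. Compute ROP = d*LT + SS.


d*LT = 33.1099 * 16.9851 = 562.3750
ROP = 562.3750 + 185.1240 = 747.4990

747.4990 units


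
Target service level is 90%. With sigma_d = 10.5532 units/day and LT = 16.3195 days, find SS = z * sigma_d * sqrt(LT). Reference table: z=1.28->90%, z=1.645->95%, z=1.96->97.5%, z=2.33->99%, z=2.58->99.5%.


From the table, SL = 90% corresponds to z = 1.28
sqrt(LT) = sqrt(16.3195) = 4.0397
SS = 1.28 * 10.5532 * 4.0397 = 54.5692

54.5692 units


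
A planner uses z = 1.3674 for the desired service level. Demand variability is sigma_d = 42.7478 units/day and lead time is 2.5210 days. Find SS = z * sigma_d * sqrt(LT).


sqrt(LT) = sqrt(2.5210) = 1.5878
SS = 1.3674 * 42.7478 * 1.5878 = 92.8102

92.8102 units


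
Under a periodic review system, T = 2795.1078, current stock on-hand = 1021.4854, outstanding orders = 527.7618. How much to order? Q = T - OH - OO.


Inventory position = OH + OO = 1021.4854 + 527.7618 = 1549.2472
Q = 2795.1078 - 1549.2472 = 1245.8606

1245.8606 units


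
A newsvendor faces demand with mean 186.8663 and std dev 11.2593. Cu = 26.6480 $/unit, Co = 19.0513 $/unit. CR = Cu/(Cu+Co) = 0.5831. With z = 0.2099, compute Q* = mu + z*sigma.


CR = Cu/(Cu+Co) = 26.6480/(26.6480+19.0513) = 0.5831
z = 0.2099
Q* = 186.8663 + 0.2099 * 11.2593 = 189.2296

189.2296 units


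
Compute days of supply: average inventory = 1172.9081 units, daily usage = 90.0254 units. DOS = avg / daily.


DOS = 1172.9081 / 90.0254 = 13.0286

13.0286 days


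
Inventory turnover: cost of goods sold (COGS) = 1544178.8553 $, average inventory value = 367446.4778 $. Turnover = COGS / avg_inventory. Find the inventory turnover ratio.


Turnover = 1544178.8553 / 367446.4778 = 4.2025

4.2025


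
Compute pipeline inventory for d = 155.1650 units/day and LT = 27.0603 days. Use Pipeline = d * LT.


Pipeline = 155.1650 * 27.0603 = 4198.8114

4198.8114 units


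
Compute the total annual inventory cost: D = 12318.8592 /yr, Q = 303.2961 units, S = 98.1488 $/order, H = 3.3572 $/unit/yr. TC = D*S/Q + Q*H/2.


Ordering cost = D*S/Q = 3986.4715
Holding cost = Q*H/2 = 509.1128
TC = 3986.4715 + 509.1128 = 4495.5843

4495.5843 $/yr


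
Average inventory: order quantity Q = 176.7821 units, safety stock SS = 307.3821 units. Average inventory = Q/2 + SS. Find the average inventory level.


Q/2 = 88.3911
Avg = 88.3911 + 307.3821 = 395.7731

395.7731 units


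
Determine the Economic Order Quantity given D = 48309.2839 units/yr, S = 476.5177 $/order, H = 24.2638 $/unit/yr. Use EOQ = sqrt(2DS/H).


2*D*S = 2 * 48309.2839 * 476.5177 = 46040457.7054
2*D*S/H = 1897495.7635
EOQ = sqrt(1897495.7635) = 1377.4962

1377.4962 units


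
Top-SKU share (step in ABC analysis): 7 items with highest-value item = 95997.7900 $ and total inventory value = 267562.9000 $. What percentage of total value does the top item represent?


Top item = 95997.7900
Total = 267562.9000
Percentage = 95997.7900 / 267562.9000 * 100 = 35.8786

35.8786%


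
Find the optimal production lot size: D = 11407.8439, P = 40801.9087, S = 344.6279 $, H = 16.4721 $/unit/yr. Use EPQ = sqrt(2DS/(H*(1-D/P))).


1 - D/P = 1 - 0.2796 = 0.7204
H*(1-D/P) = 11.8667
2DS = 7862922.5736
EPQ = sqrt(662606.7587) = 814.0066

814.0066 units


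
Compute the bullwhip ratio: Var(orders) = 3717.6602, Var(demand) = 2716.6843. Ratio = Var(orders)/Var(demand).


BW = 3717.6602 / 2716.6843 = 1.3685

1.3685


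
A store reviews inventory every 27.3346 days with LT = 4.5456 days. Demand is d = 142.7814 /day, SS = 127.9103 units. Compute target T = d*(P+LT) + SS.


P + LT = 31.8802
d*(P+LT) = 142.7814 * 31.8802 = 4551.8996
T = 4551.8996 + 127.9103 = 4679.8099

4679.8099 units


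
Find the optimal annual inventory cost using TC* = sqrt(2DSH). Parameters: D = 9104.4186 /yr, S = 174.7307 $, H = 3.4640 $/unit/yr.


2*D*S*H = 11021210.9022
TC* = sqrt(11021210.9022) = 3319.8209

3319.8209 $/yr


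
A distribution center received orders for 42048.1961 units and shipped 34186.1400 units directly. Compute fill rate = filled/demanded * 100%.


FR = 34186.1400 / 42048.1961 * 100 = 81.3023

81.3023%


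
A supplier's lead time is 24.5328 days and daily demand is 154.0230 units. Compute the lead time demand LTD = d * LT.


LTD = 154.0230 * 24.5328 = 3778.6155

3778.6155 units


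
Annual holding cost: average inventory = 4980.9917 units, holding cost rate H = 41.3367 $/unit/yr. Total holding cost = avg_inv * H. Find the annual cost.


Cost = 4980.9917 * 41.3367 = 205897.7596

205897.7596 $/yr


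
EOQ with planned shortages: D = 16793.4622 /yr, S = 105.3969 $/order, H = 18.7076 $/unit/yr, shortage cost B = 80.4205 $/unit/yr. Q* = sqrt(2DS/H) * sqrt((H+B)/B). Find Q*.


sqrt(2DS/H) = 435.0007
sqrt((H+B)/B) = 1.1102
Q* = 435.0007 * 1.1102 = 482.9532

482.9532 units


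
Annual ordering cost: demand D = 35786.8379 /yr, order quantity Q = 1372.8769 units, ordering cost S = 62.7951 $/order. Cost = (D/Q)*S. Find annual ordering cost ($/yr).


Number of orders = D/Q = 26.0670
Cost = 26.0670 * 62.7951 = 1636.8824

1636.8824 $/yr


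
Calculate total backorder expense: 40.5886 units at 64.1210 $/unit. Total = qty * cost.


Total = 40.5886 * 64.1210 = 2602.5816

2602.5816 $


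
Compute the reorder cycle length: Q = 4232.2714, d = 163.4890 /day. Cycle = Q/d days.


Cycle = 4232.2714 / 163.4890 = 25.8872

25.8872 days


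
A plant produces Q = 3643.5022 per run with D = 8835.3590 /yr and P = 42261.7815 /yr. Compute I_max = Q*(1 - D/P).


D/P = 0.2091
1 - D/P = 0.7909
I_max = 3643.5022 * 0.7909 = 2881.7821

2881.7821 units


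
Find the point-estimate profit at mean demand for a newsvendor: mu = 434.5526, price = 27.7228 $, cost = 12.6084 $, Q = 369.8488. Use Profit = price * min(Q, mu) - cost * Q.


Sales at mu = min(369.8488, 434.5526) = 369.8488
Revenue = 27.7228 * 369.8488 = 10253.2443
Total cost = 12.6084 * 369.8488 = 4663.2016
Profit = 10253.2443 - 4663.2016 = 5590.0427

5590.0427 $


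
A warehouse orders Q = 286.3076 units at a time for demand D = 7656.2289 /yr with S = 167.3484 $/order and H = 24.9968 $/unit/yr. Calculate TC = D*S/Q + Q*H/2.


Ordering cost = D*S/Q = 4475.1088
Holding cost = Q*H/2 = 3578.3869
TC = 4475.1088 + 3578.3869 = 8053.4957

8053.4957 $/yr


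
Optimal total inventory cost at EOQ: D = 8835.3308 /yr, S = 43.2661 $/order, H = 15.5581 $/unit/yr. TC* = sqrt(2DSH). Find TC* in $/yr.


2*D*S*H = 11894799.2933
TC* = sqrt(11894799.2933) = 3448.8838

3448.8838 $/yr


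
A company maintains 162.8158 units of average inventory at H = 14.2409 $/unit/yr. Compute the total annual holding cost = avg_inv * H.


Cost = 162.8158 * 14.2409 = 2318.6435

2318.6435 $/yr


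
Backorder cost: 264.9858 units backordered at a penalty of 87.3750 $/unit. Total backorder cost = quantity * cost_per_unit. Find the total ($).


Total = 264.9858 * 87.3750 = 23153.1343

23153.1343 $


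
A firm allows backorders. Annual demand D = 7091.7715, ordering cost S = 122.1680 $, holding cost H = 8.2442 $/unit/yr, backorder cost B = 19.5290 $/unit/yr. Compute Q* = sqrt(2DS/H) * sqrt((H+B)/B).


sqrt(2DS/H) = 458.4551
sqrt((H+B)/B) = 1.1925
Q* = 458.4551 * 1.1925 = 546.7261

546.7261 units


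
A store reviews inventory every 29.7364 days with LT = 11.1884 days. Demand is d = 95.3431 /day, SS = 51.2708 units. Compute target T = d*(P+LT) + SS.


P + LT = 40.9248
d*(P+LT) = 95.3431 * 40.9248 = 3901.8973
T = 3901.8973 + 51.2708 = 3953.1681

3953.1681 units


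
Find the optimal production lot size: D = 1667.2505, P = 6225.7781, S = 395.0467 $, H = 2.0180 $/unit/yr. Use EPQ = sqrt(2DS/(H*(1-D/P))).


1 - D/P = 1 - 0.2678 = 0.7322
H*(1-D/P) = 1.4776
2DS = 1317283.6162
EPQ = sqrt(891511.9670) = 944.1991

944.1991 units


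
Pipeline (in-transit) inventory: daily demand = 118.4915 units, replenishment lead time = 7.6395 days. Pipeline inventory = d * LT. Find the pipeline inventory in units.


Pipeline = 118.4915 * 7.6395 = 905.2158

905.2158 units


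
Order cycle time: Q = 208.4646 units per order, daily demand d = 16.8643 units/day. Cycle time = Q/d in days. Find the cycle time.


Cycle = 208.4646 / 16.8643 = 12.3613

12.3613 days


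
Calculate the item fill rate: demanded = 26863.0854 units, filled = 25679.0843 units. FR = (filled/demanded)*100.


FR = 25679.0843 / 26863.0854 * 100 = 95.5925

95.5925%


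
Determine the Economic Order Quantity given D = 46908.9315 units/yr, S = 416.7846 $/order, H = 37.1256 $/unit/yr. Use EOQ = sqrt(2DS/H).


2*D*S = 2 * 46908.9315 * 416.7846 = 39101840.5033
2*D*S/H = 1053231.2071
EOQ = sqrt(1053231.2071) = 1026.2705

1026.2705 units
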